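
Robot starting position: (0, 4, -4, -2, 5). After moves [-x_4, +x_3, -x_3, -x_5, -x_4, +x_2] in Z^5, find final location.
(0, 5, -4, -4, 4)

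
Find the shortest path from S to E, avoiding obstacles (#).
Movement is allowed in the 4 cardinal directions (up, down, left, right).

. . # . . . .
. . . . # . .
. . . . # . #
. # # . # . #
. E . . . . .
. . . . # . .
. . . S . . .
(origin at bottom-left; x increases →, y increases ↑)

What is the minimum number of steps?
4
(one shortest path: (3, 0) → (2, 0) → (1, 0) → (1, 1) → (1, 2))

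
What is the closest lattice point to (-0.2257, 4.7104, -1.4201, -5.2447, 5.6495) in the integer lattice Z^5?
(0, 5, -1, -5, 6)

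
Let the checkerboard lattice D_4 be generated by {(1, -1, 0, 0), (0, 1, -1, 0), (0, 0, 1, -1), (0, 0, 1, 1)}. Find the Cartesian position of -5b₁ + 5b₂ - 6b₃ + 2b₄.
(-5, 10, -9, 8)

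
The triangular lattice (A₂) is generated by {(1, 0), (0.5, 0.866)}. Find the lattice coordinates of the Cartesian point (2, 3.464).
4b₂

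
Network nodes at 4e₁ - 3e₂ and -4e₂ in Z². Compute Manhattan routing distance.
5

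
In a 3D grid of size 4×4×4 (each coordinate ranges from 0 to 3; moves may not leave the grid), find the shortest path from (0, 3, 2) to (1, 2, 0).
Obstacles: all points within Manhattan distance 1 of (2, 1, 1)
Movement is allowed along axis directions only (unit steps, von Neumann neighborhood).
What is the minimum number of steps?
4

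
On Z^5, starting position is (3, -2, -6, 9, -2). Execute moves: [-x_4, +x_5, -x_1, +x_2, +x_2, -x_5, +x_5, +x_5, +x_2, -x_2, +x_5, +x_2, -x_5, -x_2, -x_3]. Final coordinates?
(2, 0, -7, 8, 0)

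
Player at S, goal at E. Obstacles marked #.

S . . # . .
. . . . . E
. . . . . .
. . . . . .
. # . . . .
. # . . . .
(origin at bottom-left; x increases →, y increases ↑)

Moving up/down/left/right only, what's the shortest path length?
6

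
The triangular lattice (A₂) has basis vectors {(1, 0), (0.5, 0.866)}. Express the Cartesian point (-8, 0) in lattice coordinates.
-8b₁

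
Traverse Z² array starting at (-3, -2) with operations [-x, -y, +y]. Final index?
(-4, -2)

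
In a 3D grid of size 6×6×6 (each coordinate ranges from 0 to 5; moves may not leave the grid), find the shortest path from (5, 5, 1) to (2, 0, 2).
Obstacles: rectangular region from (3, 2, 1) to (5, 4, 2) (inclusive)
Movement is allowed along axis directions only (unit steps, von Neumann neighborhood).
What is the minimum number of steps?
9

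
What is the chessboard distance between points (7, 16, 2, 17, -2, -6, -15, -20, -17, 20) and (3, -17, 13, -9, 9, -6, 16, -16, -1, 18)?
33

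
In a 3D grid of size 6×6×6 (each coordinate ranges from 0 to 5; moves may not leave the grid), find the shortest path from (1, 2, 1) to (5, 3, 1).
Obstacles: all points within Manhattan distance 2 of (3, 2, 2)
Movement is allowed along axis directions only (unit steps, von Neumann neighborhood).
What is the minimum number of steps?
7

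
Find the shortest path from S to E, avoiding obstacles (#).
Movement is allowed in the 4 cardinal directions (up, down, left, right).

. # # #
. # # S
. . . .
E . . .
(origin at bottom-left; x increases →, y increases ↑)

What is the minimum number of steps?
5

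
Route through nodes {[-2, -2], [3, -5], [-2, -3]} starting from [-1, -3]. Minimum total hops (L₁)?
10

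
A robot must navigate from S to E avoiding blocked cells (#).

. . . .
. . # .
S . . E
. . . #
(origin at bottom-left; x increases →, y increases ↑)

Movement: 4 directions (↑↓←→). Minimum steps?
3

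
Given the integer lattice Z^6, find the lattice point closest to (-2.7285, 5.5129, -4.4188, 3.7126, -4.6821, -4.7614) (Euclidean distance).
(-3, 6, -4, 4, -5, -5)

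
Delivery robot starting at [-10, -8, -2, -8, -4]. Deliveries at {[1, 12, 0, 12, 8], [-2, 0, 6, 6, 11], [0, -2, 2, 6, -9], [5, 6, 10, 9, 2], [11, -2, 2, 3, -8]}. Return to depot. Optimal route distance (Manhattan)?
204
(one optimal route: (-10, -8, -2, -8, -4) → (-2, 0, 6, 6, 11) → (1, 12, 0, 12, 8) → (5, 6, 10, 9, 2) → (11, -2, 2, 3, -8) → (0, -2, 2, 6, -9) → (-10, -8, -2, -8, -4))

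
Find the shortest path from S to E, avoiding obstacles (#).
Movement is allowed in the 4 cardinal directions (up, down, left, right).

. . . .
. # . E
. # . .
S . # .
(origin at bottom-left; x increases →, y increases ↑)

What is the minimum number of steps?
7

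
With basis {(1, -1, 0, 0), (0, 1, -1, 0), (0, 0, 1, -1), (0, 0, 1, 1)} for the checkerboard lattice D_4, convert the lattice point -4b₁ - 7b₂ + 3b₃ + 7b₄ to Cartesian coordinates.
(-4, -3, 17, 4)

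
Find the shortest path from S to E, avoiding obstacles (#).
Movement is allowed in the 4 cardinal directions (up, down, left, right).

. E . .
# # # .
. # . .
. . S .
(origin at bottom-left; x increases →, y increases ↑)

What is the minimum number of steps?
6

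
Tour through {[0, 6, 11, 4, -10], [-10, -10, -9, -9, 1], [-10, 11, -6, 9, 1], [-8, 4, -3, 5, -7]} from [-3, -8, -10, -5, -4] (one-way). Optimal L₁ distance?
113
(one optimal route: (-3, -8, -10, -5, -4) → (-10, -10, -9, -9, 1) → (-10, 11, -6, 9, 1) → (-8, 4, -3, 5, -7) → (0, 6, 11, 4, -10))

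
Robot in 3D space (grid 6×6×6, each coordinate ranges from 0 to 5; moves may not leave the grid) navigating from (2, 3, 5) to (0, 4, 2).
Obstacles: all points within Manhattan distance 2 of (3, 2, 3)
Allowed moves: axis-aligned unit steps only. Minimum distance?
6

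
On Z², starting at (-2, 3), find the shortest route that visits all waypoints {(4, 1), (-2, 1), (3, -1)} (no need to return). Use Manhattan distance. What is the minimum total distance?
11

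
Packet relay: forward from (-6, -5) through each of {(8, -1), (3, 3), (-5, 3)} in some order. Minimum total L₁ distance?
26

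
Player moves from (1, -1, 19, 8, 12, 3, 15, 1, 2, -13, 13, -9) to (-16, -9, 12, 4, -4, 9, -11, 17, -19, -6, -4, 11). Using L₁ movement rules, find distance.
165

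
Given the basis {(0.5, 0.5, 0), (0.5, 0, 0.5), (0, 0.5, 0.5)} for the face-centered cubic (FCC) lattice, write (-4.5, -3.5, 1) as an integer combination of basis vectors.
-9b₁ + 2b₃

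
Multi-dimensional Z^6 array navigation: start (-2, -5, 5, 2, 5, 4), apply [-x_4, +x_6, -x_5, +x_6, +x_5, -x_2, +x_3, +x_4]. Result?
(-2, -6, 6, 2, 5, 6)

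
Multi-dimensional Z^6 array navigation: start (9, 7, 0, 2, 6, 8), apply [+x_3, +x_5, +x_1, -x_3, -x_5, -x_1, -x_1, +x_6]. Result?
(8, 7, 0, 2, 6, 9)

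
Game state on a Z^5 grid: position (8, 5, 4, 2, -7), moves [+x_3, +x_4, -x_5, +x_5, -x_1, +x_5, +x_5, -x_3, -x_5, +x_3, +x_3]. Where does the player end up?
(7, 5, 6, 3, -6)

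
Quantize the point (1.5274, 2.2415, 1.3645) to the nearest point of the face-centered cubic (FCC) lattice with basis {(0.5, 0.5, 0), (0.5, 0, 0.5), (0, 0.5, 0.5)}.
(1.5, 2, 1.5)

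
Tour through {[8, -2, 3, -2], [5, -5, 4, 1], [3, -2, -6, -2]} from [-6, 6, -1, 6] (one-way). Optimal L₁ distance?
54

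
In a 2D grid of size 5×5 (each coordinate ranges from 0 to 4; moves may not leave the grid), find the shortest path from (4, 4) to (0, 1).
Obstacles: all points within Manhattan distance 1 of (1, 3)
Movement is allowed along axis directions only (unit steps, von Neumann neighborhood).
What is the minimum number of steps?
7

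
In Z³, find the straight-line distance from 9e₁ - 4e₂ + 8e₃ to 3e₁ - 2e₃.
12.3288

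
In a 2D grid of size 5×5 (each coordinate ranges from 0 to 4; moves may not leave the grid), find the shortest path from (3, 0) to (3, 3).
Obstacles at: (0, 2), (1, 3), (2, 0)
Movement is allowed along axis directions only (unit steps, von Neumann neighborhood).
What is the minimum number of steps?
3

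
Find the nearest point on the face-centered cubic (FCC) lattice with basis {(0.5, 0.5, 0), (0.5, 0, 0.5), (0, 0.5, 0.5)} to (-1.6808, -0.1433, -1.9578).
(-2, 0, -2)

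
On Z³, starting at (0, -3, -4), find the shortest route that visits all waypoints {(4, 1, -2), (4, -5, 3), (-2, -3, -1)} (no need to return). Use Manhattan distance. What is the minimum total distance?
27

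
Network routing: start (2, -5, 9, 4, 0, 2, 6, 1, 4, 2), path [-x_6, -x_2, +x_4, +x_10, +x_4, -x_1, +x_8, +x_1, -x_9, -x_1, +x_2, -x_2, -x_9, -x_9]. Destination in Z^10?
(1, -6, 9, 6, 0, 1, 6, 2, 1, 3)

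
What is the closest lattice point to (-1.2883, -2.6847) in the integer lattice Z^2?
(-1, -3)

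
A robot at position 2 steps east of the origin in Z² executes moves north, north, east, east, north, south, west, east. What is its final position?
(4, 2)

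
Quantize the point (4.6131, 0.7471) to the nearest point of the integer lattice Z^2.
(5, 1)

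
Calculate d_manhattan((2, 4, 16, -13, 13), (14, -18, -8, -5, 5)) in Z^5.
74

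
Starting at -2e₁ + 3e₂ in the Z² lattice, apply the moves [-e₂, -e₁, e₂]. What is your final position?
(-3, 3)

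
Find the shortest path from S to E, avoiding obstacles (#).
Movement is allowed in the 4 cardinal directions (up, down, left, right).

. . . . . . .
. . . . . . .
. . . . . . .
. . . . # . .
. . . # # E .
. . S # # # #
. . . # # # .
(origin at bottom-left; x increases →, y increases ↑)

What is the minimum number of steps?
8
(one shortest path: (2, 1) → (2, 2) → (2, 3) → (3, 3) → (3, 4) → (4, 4) → (5, 4) → (5, 3) → (5, 2))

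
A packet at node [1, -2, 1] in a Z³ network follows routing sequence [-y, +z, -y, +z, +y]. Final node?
(1, -3, 3)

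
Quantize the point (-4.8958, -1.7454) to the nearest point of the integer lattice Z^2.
(-5, -2)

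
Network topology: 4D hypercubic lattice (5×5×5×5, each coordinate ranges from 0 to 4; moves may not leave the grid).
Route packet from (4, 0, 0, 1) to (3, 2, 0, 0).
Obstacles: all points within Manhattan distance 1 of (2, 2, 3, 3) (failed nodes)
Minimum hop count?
4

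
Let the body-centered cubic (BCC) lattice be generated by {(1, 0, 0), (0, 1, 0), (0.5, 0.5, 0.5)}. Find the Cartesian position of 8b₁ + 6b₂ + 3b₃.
(9.5, 7.5, 1.5)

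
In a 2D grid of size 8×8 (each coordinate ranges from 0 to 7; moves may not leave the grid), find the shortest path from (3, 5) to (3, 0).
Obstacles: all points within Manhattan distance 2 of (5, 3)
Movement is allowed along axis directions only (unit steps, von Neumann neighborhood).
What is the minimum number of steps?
7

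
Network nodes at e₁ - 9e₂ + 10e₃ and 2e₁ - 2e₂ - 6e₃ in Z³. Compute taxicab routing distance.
24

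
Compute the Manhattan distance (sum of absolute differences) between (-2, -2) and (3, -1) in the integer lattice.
6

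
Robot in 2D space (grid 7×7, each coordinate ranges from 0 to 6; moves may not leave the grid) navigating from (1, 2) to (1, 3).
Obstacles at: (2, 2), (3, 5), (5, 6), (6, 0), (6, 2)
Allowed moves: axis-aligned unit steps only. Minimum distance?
1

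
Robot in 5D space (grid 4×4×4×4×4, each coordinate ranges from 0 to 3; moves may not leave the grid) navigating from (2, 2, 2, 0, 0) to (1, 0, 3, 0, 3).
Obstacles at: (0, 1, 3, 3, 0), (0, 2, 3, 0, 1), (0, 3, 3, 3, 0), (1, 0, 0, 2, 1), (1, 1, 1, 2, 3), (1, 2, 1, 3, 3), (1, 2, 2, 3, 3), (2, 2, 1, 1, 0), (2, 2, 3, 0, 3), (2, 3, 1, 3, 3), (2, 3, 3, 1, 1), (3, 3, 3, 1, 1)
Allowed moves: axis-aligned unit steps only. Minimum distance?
7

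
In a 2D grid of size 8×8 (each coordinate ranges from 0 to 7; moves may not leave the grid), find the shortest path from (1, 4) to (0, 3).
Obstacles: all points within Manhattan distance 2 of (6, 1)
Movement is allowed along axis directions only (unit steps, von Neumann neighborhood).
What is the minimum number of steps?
2
(one shortest path: (1, 4) → (0, 4) → (0, 3))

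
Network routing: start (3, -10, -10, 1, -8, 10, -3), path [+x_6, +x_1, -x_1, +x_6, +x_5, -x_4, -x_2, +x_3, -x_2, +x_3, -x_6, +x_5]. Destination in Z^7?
(3, -12, -8, 0, -6, 11, -3)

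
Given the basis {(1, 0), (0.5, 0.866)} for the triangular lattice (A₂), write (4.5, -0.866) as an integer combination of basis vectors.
5b₁ - b₂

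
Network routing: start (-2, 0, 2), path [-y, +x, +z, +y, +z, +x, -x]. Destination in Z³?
(-1, 0, 4)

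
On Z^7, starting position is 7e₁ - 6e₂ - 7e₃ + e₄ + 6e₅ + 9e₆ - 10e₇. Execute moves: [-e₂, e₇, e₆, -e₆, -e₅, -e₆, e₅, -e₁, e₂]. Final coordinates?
(6, -6, -7, 1, 6, 8, -9)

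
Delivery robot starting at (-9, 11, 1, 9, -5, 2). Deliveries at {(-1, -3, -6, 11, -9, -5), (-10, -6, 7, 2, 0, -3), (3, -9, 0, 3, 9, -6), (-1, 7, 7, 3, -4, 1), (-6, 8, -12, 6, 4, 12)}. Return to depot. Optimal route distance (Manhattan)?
234
(one optimal route: (-9, 11, 1, 9, -5, 2) → (-1, 7, 7, 3, -4, 1) → (-10, -6, 7, 2, 0, -3) → (3, -9, 0, 3, 9, -6) → (-1, -3, -6, 11, -9, -5) → (-6, 8, -12, 6, 4, 12) → (-9, 11, 1, 9, -5, 2))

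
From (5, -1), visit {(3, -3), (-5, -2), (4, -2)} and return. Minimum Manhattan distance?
24
(one optimal route: (5, -1) → (3, -3) → (-5, -2) → (4, -2) → (5, -1))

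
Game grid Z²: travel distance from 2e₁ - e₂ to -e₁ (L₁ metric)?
4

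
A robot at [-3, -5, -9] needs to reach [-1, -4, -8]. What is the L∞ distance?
2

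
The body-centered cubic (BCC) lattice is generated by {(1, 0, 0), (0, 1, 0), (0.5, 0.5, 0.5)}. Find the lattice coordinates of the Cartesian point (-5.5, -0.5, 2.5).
-8b₁ - 3b₂ + 5b₃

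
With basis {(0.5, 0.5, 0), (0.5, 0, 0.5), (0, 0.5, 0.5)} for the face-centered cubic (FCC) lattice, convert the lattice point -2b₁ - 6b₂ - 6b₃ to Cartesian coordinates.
(-4, -4, -6)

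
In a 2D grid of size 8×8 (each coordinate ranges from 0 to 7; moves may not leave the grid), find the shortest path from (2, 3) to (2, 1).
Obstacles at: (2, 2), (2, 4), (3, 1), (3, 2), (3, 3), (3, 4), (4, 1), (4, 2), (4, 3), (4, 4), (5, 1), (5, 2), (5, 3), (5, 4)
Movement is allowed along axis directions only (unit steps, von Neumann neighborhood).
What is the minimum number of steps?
4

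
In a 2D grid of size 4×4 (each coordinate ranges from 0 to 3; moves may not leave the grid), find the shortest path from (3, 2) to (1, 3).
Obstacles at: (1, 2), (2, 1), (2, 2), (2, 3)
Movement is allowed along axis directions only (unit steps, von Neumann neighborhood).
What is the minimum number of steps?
9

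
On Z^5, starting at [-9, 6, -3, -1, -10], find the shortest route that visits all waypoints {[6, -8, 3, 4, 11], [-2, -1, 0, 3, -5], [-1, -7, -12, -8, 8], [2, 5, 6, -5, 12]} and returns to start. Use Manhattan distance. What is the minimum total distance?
184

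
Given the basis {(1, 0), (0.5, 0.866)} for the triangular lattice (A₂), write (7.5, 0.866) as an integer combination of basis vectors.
7b₁ + b₂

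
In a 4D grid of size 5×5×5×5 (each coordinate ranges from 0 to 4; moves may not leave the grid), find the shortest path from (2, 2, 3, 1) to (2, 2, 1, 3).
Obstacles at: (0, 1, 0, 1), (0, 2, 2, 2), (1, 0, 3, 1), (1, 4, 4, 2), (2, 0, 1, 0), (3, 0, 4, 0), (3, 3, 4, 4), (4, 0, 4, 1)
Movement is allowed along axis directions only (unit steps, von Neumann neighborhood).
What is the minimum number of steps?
4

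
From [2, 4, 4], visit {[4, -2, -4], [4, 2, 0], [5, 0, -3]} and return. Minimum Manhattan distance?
34
(one optimal route: (2, 4, 4) → (4, -2, -4) → (5, 0, -3) → (4, 2, 0) → (2, 4, 4))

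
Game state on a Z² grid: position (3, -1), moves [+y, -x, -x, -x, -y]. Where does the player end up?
(0, -1)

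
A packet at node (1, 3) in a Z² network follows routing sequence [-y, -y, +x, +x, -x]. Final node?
(2, 1)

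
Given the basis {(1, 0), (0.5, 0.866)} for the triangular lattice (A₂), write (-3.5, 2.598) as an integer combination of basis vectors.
-5b₁ + 3b₂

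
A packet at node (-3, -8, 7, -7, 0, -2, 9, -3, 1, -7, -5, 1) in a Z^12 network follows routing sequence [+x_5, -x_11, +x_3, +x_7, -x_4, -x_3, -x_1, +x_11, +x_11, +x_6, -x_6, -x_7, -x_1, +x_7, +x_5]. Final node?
(-5, -8, 7, -8, 2, -2, 10, -3, 1, -7, -4, 1)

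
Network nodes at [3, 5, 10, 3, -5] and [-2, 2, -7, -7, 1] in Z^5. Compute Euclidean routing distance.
21.4243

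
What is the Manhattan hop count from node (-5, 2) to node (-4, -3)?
6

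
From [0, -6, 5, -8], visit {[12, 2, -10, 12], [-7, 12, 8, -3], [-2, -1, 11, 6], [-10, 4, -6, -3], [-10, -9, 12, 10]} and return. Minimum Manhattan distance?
204
(one optimal route: (0, -6, 5, -8) → (-7, 12, 8, -3) → (-10, 4, -6, -3) → (12, 2, -10, 12) → (-2, -1, 11, 6) → (-10, -9, 12, 10) → (0, -6, 5, -8))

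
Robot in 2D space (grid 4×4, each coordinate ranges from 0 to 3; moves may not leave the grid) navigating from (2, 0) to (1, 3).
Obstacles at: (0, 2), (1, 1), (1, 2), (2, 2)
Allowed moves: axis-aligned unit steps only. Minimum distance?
6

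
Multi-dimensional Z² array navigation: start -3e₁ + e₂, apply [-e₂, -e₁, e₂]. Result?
(-4, 1)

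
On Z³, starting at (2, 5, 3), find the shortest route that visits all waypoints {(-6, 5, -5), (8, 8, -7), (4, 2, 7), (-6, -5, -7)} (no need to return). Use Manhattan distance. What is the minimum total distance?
64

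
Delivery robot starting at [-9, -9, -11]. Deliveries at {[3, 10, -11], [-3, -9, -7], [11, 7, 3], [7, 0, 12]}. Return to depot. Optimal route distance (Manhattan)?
124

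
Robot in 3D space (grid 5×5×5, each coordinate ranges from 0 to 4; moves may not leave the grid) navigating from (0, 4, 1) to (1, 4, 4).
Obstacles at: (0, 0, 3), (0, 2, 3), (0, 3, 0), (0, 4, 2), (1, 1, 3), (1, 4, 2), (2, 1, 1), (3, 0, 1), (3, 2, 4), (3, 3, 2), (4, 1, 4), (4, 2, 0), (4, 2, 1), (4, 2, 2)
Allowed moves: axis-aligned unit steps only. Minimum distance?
6
(one shortest path: (0, 4, 1) → (1, 4, 1) → (2, 4, 1) → (2, 4, 2) → (2, 4, 3) → (1, 4, 3) → (1, 4, 4))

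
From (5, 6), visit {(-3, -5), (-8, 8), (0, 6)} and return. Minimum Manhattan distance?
52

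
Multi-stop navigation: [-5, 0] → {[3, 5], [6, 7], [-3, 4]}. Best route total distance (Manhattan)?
18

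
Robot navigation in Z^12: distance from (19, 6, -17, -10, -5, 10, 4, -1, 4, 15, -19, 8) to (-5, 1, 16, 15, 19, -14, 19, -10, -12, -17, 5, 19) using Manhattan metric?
242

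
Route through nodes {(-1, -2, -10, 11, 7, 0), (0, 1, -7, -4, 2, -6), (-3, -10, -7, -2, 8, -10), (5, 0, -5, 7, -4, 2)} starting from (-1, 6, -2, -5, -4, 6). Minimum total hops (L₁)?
120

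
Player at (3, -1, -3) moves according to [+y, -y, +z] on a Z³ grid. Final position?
(3, -1, -2)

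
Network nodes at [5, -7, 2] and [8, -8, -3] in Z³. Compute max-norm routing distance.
5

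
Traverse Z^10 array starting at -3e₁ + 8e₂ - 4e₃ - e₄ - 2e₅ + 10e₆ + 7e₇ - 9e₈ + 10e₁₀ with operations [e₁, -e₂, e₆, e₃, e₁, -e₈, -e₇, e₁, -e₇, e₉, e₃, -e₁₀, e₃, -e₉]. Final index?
(0, 7, -1, -1, -2, 11, 5, -10, 0, 9)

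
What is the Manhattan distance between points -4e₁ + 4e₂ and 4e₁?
12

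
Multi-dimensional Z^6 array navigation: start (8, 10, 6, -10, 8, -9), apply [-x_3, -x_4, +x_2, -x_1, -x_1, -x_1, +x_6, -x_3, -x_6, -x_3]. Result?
(5, 11, 3, -11, 8, -9)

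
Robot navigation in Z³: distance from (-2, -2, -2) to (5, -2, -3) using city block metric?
8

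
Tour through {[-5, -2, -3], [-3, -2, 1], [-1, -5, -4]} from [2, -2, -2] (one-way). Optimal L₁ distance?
22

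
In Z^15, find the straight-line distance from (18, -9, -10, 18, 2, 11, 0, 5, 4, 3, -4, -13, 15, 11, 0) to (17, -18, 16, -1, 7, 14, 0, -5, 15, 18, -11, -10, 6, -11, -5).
47.4025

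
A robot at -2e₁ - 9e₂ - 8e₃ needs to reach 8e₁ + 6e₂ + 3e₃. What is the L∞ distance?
15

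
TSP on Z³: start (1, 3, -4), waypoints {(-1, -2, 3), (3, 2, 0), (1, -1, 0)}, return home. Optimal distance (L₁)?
32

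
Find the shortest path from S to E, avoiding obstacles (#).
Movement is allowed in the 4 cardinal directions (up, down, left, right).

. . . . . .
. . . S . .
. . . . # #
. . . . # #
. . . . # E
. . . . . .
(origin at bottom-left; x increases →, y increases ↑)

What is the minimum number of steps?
7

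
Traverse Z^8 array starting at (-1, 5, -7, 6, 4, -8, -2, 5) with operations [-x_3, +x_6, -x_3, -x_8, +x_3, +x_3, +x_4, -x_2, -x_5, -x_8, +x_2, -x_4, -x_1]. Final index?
(-2, 5, -7, 6, 3, -7, -2, 3)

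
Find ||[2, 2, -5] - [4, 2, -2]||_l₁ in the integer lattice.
5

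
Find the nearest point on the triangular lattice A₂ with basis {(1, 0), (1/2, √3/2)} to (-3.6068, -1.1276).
(-3.5, -0.866)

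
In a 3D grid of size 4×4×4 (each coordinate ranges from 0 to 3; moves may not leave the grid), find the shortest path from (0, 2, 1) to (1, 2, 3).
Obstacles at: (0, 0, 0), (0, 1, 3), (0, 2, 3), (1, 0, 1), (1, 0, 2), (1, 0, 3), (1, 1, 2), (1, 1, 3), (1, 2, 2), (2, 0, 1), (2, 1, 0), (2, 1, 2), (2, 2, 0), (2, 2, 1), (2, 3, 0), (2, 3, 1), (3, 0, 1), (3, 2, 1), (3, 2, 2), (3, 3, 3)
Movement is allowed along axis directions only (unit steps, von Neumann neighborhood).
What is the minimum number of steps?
5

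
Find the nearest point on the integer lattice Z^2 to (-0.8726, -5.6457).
(-1, -6)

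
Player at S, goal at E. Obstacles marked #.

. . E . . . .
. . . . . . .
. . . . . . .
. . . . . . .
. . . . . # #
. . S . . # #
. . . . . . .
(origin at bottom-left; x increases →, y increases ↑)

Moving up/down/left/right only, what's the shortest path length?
5
(one shortest path: (2, 1) → (2, 2) → (2, 3) → (2, 4) → (2, 5) → (2, 6))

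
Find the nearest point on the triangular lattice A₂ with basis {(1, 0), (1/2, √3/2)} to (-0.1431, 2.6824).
(-0.5, 2.598)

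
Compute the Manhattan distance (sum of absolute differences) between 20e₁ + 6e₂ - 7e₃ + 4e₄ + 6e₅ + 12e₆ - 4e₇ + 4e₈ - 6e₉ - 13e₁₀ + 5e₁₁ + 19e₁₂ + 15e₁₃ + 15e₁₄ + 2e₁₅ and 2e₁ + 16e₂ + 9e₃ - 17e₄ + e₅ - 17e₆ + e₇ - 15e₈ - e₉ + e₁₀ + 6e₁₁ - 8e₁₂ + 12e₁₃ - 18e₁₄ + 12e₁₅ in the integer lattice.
216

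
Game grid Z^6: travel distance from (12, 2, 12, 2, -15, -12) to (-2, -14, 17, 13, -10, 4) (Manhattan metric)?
67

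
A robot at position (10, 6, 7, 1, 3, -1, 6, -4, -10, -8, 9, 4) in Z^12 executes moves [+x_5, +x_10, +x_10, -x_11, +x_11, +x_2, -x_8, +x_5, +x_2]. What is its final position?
(10, 8, 7, 1, 5, -1, 6, -5, -10, -6, 9, 4)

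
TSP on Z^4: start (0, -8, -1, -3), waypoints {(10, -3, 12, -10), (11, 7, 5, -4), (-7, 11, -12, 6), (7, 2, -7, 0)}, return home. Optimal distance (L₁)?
164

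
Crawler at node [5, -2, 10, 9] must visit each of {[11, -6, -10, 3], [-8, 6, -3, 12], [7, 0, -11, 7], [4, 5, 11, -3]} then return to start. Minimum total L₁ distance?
148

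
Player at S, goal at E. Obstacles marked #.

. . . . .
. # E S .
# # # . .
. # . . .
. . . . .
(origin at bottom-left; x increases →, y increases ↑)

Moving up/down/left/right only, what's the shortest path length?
1
(one shortest path: (3, 3) → (2, 3))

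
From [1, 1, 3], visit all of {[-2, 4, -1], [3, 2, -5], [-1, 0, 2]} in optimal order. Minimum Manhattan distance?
23
(one optimal route: (1, 1, 3) → (-1, 0, 2) → (-2, 4, -1) → (3, 2, -5))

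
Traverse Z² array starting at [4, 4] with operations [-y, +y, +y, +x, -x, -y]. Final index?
(4, 4)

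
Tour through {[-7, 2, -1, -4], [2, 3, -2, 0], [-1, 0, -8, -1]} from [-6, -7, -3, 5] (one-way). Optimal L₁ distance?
49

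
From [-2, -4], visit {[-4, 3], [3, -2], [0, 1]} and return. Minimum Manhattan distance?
28
(one optimal route: (-2, -4) → (-4, 3) → (0, 1) → (3, -2) → (-2, -4))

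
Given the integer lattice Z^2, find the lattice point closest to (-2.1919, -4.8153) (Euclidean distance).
(-2, -5)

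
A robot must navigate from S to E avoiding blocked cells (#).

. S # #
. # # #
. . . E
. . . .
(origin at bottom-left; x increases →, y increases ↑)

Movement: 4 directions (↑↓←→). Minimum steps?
6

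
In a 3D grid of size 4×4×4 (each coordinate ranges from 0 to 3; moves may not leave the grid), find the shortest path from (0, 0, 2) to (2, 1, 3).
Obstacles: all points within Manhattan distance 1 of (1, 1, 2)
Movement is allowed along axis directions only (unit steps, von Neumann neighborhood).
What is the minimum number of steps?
4
(one shortest path: (0, 0, 2) → (0, 0, 3) → (1, 0, 3) → (2, 0, 3) → (2, 1, 3))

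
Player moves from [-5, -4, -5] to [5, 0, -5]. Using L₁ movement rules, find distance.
14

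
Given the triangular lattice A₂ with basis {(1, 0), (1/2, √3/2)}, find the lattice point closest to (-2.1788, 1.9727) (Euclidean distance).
(-2, 1.732)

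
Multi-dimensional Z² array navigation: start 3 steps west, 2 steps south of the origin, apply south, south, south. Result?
(-3, -5)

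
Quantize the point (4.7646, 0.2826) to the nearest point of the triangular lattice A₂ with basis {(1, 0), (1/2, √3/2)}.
(5, 0)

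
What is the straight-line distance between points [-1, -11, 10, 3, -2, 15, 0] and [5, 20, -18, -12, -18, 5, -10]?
49.6185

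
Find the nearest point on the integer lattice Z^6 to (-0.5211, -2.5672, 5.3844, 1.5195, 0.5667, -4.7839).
(-1, -3, 5, 2, 1, -5)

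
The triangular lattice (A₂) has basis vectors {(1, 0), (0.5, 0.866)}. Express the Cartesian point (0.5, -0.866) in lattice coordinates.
b₁ - b₂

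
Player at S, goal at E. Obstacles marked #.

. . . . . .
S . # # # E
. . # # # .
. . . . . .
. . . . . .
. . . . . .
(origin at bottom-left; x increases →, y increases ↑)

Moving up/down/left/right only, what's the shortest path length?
7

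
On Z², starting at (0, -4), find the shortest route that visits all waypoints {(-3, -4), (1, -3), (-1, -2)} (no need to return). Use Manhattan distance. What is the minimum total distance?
9
(one optimal route: (0, -4) → (1, -3) → (-1, -2) → (-3, -4))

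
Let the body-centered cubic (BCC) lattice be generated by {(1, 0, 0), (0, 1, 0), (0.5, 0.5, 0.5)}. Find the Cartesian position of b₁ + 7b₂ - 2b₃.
(0, 6, -1)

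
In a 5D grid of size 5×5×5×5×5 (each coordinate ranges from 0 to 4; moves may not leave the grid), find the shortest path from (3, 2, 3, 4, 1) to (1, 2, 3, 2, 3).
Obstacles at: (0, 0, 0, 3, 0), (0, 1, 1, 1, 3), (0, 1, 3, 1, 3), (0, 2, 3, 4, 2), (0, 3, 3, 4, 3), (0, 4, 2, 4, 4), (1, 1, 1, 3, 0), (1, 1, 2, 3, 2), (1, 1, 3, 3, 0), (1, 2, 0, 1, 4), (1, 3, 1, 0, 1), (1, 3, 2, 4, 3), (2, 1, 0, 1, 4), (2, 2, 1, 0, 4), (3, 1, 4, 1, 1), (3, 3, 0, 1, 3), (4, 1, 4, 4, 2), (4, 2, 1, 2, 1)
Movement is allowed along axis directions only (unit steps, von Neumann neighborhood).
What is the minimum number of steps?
6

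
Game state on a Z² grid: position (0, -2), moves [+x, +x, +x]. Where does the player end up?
(3, -2)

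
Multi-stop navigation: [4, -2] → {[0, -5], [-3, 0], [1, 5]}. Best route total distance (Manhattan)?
24
(one optimal route: (4, -2) → (0, -5) → (-3, 0) → (1, 5))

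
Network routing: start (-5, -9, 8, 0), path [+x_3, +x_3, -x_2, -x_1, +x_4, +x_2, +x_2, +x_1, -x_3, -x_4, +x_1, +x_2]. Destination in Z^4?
(-4, -7, 9, 0)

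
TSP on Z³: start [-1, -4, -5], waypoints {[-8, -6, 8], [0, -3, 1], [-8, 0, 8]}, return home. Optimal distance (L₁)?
54
(one optimal route: (-1, -4, -5) → (-8, -6, 8) → (-8, 0, 8) → (0, -3, 1) → (-1, -4, -5))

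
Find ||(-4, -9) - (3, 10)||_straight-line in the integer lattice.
20.2485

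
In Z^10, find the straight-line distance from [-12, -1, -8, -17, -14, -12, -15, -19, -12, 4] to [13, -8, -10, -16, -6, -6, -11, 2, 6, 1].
39.6106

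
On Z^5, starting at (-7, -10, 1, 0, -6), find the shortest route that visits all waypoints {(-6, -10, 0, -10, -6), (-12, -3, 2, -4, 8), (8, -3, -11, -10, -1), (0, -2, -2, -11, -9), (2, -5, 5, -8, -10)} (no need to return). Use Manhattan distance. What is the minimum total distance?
127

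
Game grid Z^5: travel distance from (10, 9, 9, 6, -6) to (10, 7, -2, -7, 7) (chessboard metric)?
13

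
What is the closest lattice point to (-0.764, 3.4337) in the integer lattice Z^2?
(-1, 3)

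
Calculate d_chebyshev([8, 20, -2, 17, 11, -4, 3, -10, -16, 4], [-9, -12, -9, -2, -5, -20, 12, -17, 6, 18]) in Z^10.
32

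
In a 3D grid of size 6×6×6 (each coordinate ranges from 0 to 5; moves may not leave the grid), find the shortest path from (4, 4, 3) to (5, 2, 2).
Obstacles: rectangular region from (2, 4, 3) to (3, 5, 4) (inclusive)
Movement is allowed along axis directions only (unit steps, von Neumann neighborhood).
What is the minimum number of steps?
4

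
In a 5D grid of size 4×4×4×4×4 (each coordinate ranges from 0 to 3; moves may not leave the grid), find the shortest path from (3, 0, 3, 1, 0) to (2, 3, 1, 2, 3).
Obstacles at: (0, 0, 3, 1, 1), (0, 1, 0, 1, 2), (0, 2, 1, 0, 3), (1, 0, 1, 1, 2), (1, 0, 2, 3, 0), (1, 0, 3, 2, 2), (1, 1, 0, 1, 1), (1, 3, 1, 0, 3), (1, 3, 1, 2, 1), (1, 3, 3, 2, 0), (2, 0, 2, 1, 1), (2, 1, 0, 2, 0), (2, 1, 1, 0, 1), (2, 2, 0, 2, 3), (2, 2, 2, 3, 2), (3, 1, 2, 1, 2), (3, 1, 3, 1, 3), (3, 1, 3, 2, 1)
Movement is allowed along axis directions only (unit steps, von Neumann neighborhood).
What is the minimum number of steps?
10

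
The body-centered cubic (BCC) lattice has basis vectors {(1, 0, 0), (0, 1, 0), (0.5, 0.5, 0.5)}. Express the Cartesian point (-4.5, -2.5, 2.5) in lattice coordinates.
-7b₁ - 5b₂ + 5b₃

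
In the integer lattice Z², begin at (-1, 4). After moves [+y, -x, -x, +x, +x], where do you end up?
(-1, 5)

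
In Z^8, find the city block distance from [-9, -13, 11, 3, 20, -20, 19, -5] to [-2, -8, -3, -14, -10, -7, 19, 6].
97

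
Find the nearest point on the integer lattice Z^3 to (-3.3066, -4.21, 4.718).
(-3, -4, 5)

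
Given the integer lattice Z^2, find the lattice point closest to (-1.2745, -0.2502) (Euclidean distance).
(-1, 0)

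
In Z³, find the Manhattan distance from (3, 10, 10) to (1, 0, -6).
28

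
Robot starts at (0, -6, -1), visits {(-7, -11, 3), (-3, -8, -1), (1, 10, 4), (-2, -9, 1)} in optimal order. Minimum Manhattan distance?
48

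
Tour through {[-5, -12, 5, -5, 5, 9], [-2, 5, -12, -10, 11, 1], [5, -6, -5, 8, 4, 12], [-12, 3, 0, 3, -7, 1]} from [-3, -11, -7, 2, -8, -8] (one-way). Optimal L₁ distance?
195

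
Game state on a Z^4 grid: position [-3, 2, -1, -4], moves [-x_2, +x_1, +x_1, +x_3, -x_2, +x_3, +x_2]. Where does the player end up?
(-1, 1, 1, -4)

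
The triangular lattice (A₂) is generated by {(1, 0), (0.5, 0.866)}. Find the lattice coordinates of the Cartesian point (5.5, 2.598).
4b₁ + 3b₂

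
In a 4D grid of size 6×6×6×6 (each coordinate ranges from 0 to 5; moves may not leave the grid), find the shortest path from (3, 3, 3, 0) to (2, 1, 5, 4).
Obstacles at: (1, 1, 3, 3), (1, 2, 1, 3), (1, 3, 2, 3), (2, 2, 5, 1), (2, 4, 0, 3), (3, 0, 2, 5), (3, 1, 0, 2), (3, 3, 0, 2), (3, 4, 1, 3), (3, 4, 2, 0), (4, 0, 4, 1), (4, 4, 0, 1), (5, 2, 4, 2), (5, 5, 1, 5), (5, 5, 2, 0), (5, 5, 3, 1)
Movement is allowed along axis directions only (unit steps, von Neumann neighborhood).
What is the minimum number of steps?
9
(one shortest path: (3, 3, 3, 0) → (2, 3, 3, 0) → (2, 2, 3, 0) → (2, 1, 3, 0) → (2, 1, 4, 0) → (2, 1, 5, 0) → (2, 1, 5, 1) → (2, 1, 5, 2) → (2, 1, 5, 3) → (2, 1, 5, 4))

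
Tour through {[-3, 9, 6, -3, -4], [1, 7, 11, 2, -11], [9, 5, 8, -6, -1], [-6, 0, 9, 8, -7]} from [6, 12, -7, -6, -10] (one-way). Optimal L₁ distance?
107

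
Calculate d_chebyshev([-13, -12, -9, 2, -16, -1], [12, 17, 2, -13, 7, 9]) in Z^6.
29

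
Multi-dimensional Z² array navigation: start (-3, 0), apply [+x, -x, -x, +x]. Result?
(-3, 0)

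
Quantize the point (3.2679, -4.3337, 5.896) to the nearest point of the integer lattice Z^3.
(3, -4, 6)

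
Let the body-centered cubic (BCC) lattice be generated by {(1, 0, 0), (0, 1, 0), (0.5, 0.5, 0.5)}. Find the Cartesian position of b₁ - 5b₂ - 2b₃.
(0, -6, -1)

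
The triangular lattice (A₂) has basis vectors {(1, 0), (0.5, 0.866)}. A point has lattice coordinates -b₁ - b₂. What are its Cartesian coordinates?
(-1.5, -0.866)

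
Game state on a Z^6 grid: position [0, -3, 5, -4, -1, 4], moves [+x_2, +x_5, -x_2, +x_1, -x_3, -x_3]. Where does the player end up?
(1, -3, 3, -4, 0, 4)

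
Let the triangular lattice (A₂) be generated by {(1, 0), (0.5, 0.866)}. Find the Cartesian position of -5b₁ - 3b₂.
(-6.5, -2.598)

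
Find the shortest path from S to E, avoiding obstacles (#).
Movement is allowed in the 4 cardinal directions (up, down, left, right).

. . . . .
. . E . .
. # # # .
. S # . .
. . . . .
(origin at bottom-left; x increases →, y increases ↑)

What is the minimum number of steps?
5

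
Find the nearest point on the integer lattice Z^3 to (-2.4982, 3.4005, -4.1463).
(-2, 3, -4)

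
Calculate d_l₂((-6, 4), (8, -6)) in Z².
17.2047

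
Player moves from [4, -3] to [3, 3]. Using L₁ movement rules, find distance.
7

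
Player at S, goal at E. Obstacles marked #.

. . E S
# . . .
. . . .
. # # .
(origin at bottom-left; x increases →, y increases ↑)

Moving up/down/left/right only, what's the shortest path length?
1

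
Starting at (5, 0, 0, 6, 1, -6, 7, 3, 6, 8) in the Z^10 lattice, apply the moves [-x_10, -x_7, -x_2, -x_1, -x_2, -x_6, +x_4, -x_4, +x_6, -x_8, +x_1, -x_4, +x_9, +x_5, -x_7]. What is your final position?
(5, -2, 0, 5, 2, -6, 5, 2, 7, 7)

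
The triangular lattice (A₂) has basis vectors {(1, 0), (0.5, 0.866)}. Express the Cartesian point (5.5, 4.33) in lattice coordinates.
3b₁ + 5b₂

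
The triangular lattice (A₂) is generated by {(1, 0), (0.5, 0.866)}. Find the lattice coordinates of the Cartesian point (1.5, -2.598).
3b₁ - 3b₂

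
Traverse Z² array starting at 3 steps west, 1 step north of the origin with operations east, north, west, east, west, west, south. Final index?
(-4, 1)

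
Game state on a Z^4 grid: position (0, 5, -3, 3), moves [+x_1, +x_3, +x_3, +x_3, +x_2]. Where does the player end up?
(1, 6, 0, 3)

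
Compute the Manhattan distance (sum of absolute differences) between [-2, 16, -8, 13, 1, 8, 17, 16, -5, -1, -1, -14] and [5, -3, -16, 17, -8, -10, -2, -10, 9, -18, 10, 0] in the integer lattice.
166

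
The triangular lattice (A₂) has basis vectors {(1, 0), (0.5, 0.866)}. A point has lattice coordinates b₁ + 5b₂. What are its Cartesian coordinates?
(3.5, 4.33)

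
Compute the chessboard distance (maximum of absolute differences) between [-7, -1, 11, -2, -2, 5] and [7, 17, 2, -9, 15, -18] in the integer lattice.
23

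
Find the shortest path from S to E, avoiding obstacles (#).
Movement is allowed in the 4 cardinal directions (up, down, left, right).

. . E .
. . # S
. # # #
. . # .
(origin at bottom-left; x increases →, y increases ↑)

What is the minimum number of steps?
2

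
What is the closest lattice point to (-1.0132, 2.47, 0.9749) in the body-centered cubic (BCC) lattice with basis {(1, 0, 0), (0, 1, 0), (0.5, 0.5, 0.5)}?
(-1, 2, 1)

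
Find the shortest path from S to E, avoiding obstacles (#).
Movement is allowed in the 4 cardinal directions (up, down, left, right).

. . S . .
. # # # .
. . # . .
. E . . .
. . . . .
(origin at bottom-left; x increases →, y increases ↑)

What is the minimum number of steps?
6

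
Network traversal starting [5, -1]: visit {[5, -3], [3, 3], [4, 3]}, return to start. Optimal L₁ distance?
16
(one optimal route: (5, -1) → (5, -3) → (3, 3) → (4, 3) → (5, -1))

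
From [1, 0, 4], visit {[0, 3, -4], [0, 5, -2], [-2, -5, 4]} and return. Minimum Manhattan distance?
42
(one optimal route: (1, 0, 4) → (0, 3, -4) → (0, 5, -2) → (-2, -5, 4) → (1, 0, 4))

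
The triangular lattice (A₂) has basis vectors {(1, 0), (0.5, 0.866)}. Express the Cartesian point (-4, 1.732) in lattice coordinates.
-5b₁ + 2b₂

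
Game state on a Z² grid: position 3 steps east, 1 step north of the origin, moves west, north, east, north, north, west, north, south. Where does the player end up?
(2, 4)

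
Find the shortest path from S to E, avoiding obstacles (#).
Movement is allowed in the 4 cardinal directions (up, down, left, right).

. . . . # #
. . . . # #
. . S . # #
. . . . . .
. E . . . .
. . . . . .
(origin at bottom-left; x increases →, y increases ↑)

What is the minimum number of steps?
3
(one shortest path: (2, 3) → (1, 3) → (1, 2) → (1, 1))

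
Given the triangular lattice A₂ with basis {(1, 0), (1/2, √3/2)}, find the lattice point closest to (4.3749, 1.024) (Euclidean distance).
(4.5, 0.866)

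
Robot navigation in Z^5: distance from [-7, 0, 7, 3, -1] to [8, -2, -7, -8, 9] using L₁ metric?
52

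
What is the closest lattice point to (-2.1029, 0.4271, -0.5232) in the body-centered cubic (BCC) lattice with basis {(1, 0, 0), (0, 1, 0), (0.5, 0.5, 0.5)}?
(-2.5, 0.5, -0.5)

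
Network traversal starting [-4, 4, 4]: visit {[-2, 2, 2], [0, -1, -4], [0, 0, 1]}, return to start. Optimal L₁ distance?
34
(one optimal route: (-4, 4, 4) → (-2, 2, 2) → (0, -1, -4) → (0, 0, 1) → (-4, 4, 4))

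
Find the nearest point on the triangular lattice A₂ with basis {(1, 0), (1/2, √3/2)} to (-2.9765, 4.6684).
(-3, 5.196)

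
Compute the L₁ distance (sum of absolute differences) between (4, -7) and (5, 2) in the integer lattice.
10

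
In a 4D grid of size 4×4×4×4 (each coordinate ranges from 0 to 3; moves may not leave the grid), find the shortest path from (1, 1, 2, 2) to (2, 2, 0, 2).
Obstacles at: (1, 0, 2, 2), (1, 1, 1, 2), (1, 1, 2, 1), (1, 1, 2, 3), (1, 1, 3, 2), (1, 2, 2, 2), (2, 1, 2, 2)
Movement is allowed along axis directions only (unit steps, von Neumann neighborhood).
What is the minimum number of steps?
6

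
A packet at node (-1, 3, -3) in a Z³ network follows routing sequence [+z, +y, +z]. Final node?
(-1, 4, -1)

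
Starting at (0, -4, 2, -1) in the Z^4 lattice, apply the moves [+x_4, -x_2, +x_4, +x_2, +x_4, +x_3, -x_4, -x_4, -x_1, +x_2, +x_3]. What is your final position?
(-1, -3, 4, 0)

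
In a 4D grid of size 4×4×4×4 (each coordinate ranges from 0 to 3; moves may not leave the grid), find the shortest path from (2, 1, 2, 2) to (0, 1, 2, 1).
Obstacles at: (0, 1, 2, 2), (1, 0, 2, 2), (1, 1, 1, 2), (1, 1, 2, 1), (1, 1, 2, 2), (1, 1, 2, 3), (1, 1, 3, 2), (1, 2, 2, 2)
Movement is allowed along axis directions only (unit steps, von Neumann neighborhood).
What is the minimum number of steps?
5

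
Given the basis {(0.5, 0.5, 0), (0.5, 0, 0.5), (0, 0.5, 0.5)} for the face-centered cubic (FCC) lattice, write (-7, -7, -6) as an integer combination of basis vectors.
-8b₁ - 6b₂ - 6b₃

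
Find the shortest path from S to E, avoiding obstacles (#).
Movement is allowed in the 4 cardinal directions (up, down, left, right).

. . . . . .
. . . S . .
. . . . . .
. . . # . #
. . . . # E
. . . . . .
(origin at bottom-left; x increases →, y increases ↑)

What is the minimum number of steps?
9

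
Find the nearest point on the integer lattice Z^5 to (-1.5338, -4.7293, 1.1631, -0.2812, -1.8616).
(-2, -5, 1, 0, -2)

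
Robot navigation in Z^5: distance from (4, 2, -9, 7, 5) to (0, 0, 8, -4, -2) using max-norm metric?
17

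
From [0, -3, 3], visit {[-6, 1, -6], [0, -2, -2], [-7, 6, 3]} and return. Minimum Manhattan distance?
50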